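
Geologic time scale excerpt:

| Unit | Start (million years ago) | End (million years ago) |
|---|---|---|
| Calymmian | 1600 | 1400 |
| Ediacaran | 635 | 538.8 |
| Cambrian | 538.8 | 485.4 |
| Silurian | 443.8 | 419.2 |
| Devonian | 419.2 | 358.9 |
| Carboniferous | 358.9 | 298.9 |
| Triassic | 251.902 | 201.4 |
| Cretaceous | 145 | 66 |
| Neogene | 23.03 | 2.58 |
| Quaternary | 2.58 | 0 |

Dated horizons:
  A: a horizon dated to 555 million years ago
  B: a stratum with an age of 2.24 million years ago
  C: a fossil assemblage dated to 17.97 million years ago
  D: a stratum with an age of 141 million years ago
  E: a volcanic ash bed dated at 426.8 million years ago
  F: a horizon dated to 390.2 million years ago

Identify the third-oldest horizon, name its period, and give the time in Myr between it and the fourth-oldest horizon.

F, in the Devonian; 249.2 million years to D

Sorted oldest-first by Ma: A (555), E (426.8), F (390.2), D (141), C (17.97), B (2.24).
The third oldest is F at 390.2 Ma, which lies in 419.2–358.9 Ma: the Devonian.
The fourth oldest is D at 141 Ma; separation = |390.2 − 141| = 249.2 Myr.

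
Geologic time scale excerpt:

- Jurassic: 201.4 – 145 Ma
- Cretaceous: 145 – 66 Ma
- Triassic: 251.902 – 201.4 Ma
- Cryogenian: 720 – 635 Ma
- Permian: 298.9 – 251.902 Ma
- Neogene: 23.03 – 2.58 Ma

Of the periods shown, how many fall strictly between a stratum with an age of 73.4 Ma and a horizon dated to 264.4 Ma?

2

The older date is 264.4 Ma and the younger is 73.4 Ma.
Periods with start < 264.4 and end > 73.4 Ma: Triassic (251.902–201.4), Jurassic (201.4–145).
That is 2 complete periods.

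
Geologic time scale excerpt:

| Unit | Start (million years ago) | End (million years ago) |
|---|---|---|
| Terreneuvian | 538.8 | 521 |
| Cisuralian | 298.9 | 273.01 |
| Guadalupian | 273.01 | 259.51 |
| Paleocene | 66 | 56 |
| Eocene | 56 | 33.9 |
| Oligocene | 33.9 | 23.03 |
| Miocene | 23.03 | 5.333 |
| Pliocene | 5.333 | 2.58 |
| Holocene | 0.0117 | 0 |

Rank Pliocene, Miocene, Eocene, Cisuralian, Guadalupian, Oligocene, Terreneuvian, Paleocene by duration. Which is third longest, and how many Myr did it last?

Terreneuvian, 17.8 million years

Start − end for each: Pliocene 5.333 − 2.58 = 2.753; Miocene 23.03 − 5.333 = 17.697; Eocene 56 − 33.9 = 22.1; Cisuralian 298.9 − 273.01 = 25.89; Guadalupian 273.01 − 259.51 = 13.5; Oligocene 33.9 − 23.03 = 10.87; Terreneuvian 538.8 − 521 = 17.8; Paleocene 66 − 56 = 10.
Ranking these from longest: Cisuralian > Eocene > Terreneuvian > Miocene > Guadalupian > Oligocene > Paleocene > Pliocene.
Position 3 in that ranking is Terreneuvian, which lasted 17.8 Myr.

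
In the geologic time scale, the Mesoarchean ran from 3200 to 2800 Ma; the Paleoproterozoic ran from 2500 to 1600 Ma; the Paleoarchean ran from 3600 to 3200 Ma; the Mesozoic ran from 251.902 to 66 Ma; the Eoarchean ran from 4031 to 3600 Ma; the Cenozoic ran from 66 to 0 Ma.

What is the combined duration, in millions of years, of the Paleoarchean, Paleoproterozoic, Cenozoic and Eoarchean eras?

1797 million years

Duration is start − end for each: (3600 − 3200) + (2500 − 1600) + (66 − 0) + (4031 − 3600).
That is 400 + 900 + 66 + 431, which totals 1797 million years.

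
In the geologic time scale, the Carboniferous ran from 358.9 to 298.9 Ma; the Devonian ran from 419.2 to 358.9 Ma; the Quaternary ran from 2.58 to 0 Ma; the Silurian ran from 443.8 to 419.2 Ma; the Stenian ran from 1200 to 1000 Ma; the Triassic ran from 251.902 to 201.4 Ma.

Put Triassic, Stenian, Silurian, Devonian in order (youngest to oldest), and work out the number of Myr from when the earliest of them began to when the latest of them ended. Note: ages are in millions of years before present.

Start ages (Ma): Stenian 1200, Silurian 443.8, Devonian 419.2, Triassic 251.902.
Ordered youngest to oldest: Triassic, Devonian, Silurian, Stenian.
Span = 1200 − 201.4 = 998.6 Myr.

Triassic, Devonian, Silurian, Stenian; total span 998.6 Myr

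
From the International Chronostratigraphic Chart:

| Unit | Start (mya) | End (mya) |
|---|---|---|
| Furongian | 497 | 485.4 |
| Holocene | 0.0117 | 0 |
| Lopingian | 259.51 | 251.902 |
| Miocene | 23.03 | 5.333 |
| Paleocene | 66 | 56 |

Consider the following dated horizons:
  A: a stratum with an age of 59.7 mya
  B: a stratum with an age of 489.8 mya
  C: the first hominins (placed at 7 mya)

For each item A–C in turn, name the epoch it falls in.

Match each age against the start–end ranges in the excerpt: A = 59.7 Ma → Paleocene (66–56); B = 489.8 Ma → Furongian (497–485.4); C = 7 Ma → Miocene (23.03–5.333).

A — Paleocene; B — Furongian; C — Miocene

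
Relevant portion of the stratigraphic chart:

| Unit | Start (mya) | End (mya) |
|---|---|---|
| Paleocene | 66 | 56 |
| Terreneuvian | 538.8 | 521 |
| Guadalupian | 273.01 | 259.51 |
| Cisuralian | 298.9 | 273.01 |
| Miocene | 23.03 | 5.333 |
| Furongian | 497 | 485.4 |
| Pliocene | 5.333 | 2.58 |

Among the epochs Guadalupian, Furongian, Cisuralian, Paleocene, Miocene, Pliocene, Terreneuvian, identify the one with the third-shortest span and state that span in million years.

Durations: Guadalupian 13.5; Furongian 11.6; Cisuralian 25.89; Paleocene 10; Miocene 17.697; Pliocene 2.753; Terreneuvian 17.8 Myr.
Sorted shortest-first: Pliocene (2.753), Paleocene (10), Furongian (11.6), Guadalupian (13.5), Miocene (17.697), Terreneuvian (17.8), Cisuralian (25.89).
The third shortest is Furongian at 11.6 Myr.

Furongian, 11.6 million years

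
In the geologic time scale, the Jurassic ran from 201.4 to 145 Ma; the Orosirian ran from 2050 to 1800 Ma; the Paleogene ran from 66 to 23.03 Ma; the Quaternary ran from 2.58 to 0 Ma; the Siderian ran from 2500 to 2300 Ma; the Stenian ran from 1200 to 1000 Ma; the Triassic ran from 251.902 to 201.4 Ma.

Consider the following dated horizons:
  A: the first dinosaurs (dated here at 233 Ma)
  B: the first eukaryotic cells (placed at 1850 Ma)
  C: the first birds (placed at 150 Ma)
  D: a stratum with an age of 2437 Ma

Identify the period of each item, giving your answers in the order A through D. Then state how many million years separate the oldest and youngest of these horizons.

A: 233 Ma lies in 251.902–201.4 Ma, so Triassic.
B: 1850 Ma lies in 2050–1800 Ma, so Orosirian.
C: 150 Ma lies in 201.4–145 Ma, so Jurassic.
D: 2437 Ma lies in 2500–2300 Ma, so Siderian.
Oldest = 2437 Ma, youngest = 150 Ma → span 2287 Myr.

A — Triassic; B — Orosirian; C — Jurassic; D — Siderian; span 2287 million years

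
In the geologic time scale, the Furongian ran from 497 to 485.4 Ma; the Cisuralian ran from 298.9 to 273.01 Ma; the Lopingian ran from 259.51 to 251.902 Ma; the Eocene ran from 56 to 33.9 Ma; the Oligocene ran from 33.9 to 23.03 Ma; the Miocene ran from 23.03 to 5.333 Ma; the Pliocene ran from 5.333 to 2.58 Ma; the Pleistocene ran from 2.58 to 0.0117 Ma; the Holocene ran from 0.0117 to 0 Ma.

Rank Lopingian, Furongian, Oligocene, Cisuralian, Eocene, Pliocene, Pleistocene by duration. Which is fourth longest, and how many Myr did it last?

Oligocene, 10.87 million years

Start − end for each: Lopingian 259.51 − 251.902 = 7.608; Furongian 497 − 485.4 = 11.6; Oligocene 33.9 − 23.03 = 10.87; Cisuralian 298.9 − 273.01 = 25.89; Eocene 56 − 33.9 = 22.1; Pliocene 5.333 − 2.58 = 2.753; Pleistocene 2.58 − 0.0117 = 2.5683.
Ranking these from longest: Cisuralian > Eocene > Furongian > Oligocene > Lopingian > Pliocene > Pleistocene.
Position 4 in that ranking is Oligocene, which lasted 10.87 Myr.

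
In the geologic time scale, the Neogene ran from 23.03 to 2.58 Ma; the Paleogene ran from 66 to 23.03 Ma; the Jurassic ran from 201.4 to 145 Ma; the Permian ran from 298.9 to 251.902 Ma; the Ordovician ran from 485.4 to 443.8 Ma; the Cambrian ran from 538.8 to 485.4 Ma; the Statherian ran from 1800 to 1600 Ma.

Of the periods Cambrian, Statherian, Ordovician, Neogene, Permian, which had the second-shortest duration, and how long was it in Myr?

Ordovician, 41.6 million years

Durations: Cambrian 53.4; Statherian 200; Ordovician 41.6; Neogene 20.45; Permian 46.998 Myr.
Sorted shortest-first: Neogene (20.45), Ordovician (41.6), Permian (46.998), Cambrian (53.4), Statherian (200).
The second shortest is Ordovician at 41.6 Myr.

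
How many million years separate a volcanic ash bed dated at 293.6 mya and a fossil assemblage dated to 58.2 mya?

293.6 − 58.2 = 235.4 million years.

235.4 million years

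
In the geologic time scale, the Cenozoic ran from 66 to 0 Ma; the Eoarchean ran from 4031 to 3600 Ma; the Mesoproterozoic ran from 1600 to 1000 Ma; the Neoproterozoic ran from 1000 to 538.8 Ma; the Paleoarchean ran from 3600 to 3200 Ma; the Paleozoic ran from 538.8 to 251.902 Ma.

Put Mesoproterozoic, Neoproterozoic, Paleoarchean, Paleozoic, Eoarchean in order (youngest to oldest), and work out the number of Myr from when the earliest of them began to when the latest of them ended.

Start ages (Ma): Eoarchean 4031, Paleoarchean 3600, Mesoproterozoic 1600, Neoproterozoic 1000, Paleozoic 538.8.
Ordered youngest to oldest: Paleozoic, Neoproterozoic, Mesoproterozoic, Paleoarchean, Eoarchean.
Span = 4031 − 251.902 = 3779.098 Myr.

Paleozoic → Neoproterozoic → Mesoproterozoic → Paleoarchean → Eoarchean; total span 3779.098 Myr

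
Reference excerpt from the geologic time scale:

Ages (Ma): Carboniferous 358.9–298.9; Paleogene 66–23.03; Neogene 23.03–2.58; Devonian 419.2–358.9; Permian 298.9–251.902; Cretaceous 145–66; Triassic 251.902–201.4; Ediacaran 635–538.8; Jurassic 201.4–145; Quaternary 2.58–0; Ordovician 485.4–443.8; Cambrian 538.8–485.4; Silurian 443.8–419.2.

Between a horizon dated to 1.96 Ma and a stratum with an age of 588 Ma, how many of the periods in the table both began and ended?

11

The older date is 588 Ma and the younger is 1.96 Ma.
Periods with start < 588 and end > 1.96 Ma: Cambrian (538.8–485.4), Ordovician (485.4–443.8), Silurian (443.8–419.2), Devonian (419.2–358.9), Carboniferous (358.9–298.9), Permian (298.9–251.902), Triassic (251.902–201.4), Jurassic (201.4–145), Cretaceous (145–66), Paleogene (66–23.03), Neogene (23.03–2.58).
That is 11 complete periods.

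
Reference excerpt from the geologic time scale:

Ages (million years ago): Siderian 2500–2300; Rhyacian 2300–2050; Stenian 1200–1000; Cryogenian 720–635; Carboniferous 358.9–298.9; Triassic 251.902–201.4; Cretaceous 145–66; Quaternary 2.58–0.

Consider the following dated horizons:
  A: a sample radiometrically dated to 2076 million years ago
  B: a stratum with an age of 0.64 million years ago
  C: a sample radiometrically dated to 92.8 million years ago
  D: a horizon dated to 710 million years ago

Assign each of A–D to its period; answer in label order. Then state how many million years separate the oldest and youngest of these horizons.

A: 2076 Ma lies in 2300–2050 Ma, so Rhyacian.
B: 0.64 Ma lies in 2.58–0 Ma, so Quaternary.
C: 92.8 Ma lies in 145–66 Ma, so Cretaceous.
D: 710 Ma lies in 720–635 Ma, so Cryogenian.
Oldest = 2076 Ma, youngest = 0.64 Ma → span 2075.36 Myr.

A — Rhyacian; B — Quaternary; C — Cretaceous; D — Cryogenian; span 2075.36 million years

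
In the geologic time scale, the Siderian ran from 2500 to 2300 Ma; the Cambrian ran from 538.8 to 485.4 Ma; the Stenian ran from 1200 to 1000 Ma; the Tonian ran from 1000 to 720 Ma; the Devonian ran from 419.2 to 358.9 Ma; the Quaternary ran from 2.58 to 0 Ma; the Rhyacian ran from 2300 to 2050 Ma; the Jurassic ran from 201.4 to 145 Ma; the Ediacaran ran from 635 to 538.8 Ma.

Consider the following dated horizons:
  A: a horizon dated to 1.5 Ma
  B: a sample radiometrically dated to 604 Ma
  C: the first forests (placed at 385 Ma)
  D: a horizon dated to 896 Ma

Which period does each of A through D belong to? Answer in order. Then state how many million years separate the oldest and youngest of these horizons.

A — Quaternary; B — Ediacaran; C — Devonian; D — Tonian; span 894.5 million years

Match each age against the start–end ranges in the excerpt: A = 1.5 Ma → Quaternary (2.58–0); B = 604 Ma → Ediacaran (635–538.8); C = 385 Ma → Devonian (419.2–358.9); D = 896 Ma → Tonian (1000–720).
The largest age is 896 Ma and the smallest is 1.5 Ma; their difference is 894.5 Myr.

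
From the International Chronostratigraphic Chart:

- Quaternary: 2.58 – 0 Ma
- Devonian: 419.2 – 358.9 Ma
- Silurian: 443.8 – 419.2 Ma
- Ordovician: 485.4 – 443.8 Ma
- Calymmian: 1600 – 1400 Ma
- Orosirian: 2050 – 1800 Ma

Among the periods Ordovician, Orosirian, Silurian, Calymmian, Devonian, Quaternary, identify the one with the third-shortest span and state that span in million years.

Durations: Ordovician 41.6; Orosirian 250; Silurian 24.6; Calymmian 200; Devonian 60.3; Quaternary 2.58 Myr.
Sorted shortest-first: Quaternary (2.58), Silurian (24.6), Ordovician (41.6), Devonian (60.3), Calymmian (200), Orosirian (250).
The third shortest is Ordovician at 41.6 Myr.

Ordovician, 41.6 million years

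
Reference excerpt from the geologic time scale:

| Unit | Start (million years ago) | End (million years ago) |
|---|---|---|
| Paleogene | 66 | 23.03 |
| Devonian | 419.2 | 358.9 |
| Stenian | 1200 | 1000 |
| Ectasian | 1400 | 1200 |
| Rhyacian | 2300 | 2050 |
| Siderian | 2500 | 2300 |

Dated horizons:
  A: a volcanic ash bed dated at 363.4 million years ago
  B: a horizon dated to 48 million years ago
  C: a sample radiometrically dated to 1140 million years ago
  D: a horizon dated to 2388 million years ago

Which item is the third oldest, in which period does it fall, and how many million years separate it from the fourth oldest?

Sorted oldest-first by Ma: D (2388), C (1140), A (363.4), B (48).
The third oldest is A at 363.4 Ma, which lies in 419.2–358.9 Ma: the Devonian.
The fourth oldest is B at 48 Ma; separation = |363.4 − 48| = 315.4 Myr.

A, in the Devonian; 315.4 million years to B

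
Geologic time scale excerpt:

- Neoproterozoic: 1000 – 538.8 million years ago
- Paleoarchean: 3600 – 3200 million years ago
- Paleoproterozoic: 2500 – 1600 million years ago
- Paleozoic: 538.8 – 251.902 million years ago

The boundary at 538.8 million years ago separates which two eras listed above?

Neoproterozoic and Paleozoic

The Neoproterozoic ends at 538.8 million years ago and the Paleozoic begins at 538.8 million years ago, so they share that boundary.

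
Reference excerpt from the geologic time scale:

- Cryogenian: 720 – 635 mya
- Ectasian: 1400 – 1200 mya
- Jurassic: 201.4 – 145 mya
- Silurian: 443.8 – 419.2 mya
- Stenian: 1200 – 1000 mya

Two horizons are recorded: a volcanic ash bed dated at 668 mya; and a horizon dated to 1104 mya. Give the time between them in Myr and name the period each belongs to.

436 million years apart; the first in the Cryogenian, the second in the Stenian

Elapsed time: 1104 − 668 = 436 Myr.
668 Ma lies within 720–635 Ma: Cryogenian.
1104 Ma lies within 1200–1000 Ma: Stenian.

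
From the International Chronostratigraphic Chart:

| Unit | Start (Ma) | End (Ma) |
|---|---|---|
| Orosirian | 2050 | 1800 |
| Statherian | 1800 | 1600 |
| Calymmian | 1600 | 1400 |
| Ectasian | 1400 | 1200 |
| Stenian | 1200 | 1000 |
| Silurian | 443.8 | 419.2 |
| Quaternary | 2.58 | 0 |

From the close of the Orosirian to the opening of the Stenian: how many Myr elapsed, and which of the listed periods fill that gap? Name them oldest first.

The Orosirian closes at 1800 Ma and the Stenian opens at 1200 Ma, so the interval is 1800 − 1200 = 600 Myr.
A period fits inside if it starts at or after 1800 Ma and ends at or before 1200 Ma; oldest first that gives Statherian, Calymmian, Ectasian.

600 million years; Statherian, Calymmian, Ectasian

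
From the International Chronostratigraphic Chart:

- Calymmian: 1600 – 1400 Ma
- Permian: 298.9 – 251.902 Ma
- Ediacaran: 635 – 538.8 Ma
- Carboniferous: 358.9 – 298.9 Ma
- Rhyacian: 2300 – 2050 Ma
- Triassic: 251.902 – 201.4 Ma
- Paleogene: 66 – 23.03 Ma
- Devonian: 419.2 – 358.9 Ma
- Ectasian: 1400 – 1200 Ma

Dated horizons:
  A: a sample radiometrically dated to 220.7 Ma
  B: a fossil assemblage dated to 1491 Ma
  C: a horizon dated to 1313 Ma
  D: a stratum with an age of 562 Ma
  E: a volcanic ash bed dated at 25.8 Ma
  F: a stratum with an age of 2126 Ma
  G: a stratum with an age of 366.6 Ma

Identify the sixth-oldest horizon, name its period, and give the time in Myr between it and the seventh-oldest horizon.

Larger Ma means older, so oldest first: F 2126 > B 1491 > C 1313 > D 562 > G 366.6 > A 220.7 > E 25.8.
Counting 6 along gives A (220.7 Ma); the excerpt puts that inside the Triassic, 251.902–201.4 Ma.
Next in line is E (25.8 Ma), and 220.7 − 25.8 = 194.9 Myr.

A, in the Triassic; 194.9 million years to E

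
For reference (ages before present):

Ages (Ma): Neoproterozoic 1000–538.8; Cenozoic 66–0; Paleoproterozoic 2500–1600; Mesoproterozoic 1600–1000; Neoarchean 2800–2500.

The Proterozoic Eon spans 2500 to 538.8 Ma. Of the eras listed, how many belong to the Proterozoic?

Eras inside 2500–538.8 Ma: Paleoproterozoic, Mesoproterozoic, Neoproterozoic — 3 in total.

3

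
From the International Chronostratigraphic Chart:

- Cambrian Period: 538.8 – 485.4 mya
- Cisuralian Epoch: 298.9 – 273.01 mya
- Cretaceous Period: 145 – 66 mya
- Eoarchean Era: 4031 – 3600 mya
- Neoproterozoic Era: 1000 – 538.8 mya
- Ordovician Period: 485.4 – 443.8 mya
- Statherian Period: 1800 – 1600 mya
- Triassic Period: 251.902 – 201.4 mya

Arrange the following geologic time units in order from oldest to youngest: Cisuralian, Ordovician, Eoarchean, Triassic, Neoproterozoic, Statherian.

Sorting by start age (descending Ma, since larger Ma = older): Eoarchean began 4031, Statherian began 1800, Neoproterozoic began 1000, Ordovician began 485.4, Cisuralian began 298.9, Triassic began 251.902.

Eoarchean, Statherian, Neoproterozoic, Ordovician, Cisuralian, Triassic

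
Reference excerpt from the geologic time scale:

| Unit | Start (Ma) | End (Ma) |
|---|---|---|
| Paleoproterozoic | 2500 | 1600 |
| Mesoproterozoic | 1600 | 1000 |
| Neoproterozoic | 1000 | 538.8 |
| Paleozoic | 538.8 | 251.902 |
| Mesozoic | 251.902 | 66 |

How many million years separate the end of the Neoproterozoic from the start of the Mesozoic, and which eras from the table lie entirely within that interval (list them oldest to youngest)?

The Neoproterozoic closes at 538.8 Ma and the Mesozoic opens at 251.902 Ma, so the interval is 538.8 − 251.902 = 286.898 Myr.
An era fits inside if it starts at or after 538.8 Ma and ends at or before 251.902 Ma; oldest first that gives Paleozoic.

286.898 million years; Paleozoic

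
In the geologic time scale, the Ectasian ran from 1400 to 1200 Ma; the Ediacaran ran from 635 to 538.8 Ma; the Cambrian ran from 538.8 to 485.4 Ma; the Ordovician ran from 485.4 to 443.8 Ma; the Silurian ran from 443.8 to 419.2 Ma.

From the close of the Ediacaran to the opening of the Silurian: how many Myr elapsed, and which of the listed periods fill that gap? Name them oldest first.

95 million years; Cambrian, Ordovician

The Ediacaran closes at 538.8 Ma and the Silurian opens at 443.8 Ma, so the interval is 538.8 − 443.8 = 95 Myr.
A period fits inside if it starts at or after 538.8 Ma and ends at or before 443.8 Ma; oldest first that gives Cambrian, Ordovician.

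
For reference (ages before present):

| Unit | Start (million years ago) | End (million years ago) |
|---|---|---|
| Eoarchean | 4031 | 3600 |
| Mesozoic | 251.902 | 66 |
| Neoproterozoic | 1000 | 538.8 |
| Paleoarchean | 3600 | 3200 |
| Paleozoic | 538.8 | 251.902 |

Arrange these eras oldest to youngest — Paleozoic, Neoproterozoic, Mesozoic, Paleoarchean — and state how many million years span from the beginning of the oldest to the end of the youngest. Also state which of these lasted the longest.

Start ages (Ma): Paleoarchean 3600, Neoproterozoic 1000, Paleozoic 538.8, Mesozoic 251.902.
Ordered oldest to youngest: Paleoarchean, Neoproterozoic, Paleozoic, Mesozoic.
Span = 3600 − 66 = 3534 Myr.
Durations: Paleoarchean 400, Mesozoic 185.902, Neoproterozoic 461.2, Paleozoic 286.898 → longest is Neoproterozoic (461.2 Myr).

Paleoarchean → Neoproterozoic → Paleozoic → Mesozoic; total span 3534 Myr; longest is Neoproterozoic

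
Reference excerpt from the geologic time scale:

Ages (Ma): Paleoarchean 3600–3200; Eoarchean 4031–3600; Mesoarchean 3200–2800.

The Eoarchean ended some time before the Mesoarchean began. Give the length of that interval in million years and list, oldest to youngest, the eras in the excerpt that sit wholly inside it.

400 million years; Paleoarchean

End of Eoarchean = 3600 Ma; start of Mesoarchean = 3200 Ma.
Gap = 3600 − 3200 = 400 Myr.
Eras wholly inside 3600–3200 Ma: Paleoarchean (3600–3200).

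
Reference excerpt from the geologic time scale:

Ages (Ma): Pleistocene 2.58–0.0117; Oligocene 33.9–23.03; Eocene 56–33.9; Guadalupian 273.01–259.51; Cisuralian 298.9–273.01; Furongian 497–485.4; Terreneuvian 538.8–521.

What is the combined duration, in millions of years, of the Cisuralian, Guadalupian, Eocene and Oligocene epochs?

Duration is start − end for each: (298.9 − 273.01) + (273.01 − 259.51) + (56 − 33.9) + (33.9 − 23.03).
That is 25.89 + 13.5 + 22.1 + 10.87, which totals 72.36 million years.

72.36 million years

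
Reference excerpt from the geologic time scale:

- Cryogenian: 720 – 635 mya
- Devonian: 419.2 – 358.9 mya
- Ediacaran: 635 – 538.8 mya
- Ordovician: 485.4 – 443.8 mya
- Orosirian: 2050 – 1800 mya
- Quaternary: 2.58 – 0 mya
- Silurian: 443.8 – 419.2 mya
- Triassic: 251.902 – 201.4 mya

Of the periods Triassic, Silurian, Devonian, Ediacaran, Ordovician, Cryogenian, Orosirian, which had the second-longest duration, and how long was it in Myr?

Ediacaran, 96.2 million years

Start − end for each: Triassic 251.902 − 201.4 = 50.502; Silurian 443.8 − 419.2 = 24.6; Devonian 419.2 − 358.9 = 60.3; Ediacaran 635 − 538.8 = 96.2; Ordovician 485.4 − 443.8 = 41.6; Cryogenian 720 − 635 = 85; Orosirian 2050 − 1800 = 250.
Ranking these from longest: Orosirian > Ediacaran > Cryogenian > Devonian > Triassic > Ordovician > Silurian.
Position 2 in that ranking is Ediacaran, which lasted 96.2 Myr.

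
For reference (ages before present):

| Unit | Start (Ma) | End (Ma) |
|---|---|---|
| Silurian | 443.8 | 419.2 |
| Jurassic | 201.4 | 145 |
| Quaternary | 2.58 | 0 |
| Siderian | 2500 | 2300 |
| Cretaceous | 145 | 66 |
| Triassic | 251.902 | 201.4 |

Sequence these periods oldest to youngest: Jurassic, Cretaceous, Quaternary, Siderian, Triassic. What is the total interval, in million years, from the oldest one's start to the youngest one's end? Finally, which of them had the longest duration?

Siderian, Triassic, Jurassic, Cretaceous, Quaternary; total span 2500 Myr; longest is Siderian

Start ages (Ma): Siderian 2500, Triassic 251.902, Jurassic 201.4, Cretaceous 145, Quaternary 2.58.
Ordered oldest to youngest: Siderian, Triassic, Jurassic, Cretaceous, Quaternary.
Span = 2500 − 0 = 2500 Myr.
Durations: Triassic 50.502, Jurassic 56.4, Quaternary 2.58, Cretaceous 79, Siderian 200 → longest is Siderian (200 Myr).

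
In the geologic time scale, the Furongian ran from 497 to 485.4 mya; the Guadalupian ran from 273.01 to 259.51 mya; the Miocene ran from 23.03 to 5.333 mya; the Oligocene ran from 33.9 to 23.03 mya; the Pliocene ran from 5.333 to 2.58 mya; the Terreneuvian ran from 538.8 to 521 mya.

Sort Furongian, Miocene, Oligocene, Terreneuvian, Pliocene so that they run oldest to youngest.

Terreneuvian, Furongian, Oligocene, Miocene, Pliocene

The oldest of these is Terreneuvian (starts 538.8 Ma) and the youngest is Pliocene (ends 2.58 Ma).
In between, by decreasing start age: Furongian (497), Oligocene (33.9), Miocene (23.03).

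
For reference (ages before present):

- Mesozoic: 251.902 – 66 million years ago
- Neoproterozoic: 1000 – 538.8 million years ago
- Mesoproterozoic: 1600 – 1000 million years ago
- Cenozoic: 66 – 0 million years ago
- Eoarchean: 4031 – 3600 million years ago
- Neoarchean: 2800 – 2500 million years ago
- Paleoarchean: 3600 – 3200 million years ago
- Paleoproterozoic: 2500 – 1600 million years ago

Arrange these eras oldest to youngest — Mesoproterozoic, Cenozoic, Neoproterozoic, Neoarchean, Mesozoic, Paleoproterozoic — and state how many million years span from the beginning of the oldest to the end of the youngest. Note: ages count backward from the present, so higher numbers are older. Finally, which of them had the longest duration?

Neoarchean, Paleoproterozoic, Mesoproterozoic, Neoproterozoic, Mesozoic, Cenozoic; total span 2800 Myr; longest is Paleoproterozoic

Start ages (Ma): Neoarchean 2800, Paleoproterozoic 2500, Mesoproterozoic 1600, Neoproterozoic 1000, Mesozoic 251.902, Cenozoic 66.
Ordered oldest to youngest: Neoarchean, Paleoproterozoic, Mesoproterozoic, Neoproterozoic, Mesozoic, Cenozoic.
Span = 2800 − 0 = 2800 Myr.
Durations: Cenozoic 66, Paleoproterozoic 900, Mesoproterozoic 600, Neoproterozoic 461.2, Neoarchean 300, Mesozoic 185.902 → longest is Paleoproterozoic (900 Myr).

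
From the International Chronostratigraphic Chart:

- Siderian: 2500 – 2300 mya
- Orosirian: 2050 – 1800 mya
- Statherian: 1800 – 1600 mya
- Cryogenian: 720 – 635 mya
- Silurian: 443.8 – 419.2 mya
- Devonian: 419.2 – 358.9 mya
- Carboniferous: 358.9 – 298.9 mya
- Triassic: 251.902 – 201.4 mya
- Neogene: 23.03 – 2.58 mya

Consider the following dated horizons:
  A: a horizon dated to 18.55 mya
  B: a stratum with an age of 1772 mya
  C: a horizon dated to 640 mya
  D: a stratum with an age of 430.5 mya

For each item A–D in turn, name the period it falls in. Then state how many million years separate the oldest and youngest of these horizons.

A — Neogene; B — Statherian; C — Cryogenian; D — Silurian; span 1753.45 million years

A: 18.55 Ma lies in 23.03–2.58 Ma, so Neogene.
B: 1772 Ma lies in 1800–1600 Ma, so Statherian.
C: 640 Ma lies in 720–635 Ma, so Cryogenian.
D: 430.5 Ma lies in 443.8–419.2 Ma, so Silurian.
Oldest = 1772 Ma, youngest = 18.55 Ma → span 1753.45 Myr.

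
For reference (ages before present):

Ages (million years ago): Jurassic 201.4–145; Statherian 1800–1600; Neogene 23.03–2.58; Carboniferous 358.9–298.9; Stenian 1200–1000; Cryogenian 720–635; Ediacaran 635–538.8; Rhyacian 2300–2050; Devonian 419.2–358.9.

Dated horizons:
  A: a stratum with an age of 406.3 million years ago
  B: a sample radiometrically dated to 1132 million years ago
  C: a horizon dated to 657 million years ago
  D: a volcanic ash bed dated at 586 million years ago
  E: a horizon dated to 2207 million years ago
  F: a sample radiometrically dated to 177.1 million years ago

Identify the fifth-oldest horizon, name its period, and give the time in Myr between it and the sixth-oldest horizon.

A, in the Devonian; 229.2 million years to F

Sorted oldest-first by Ma: E (2207), B (1132), C (657), D (586), A (406.3), F (177.1).
The fifth oldest is A at 406.3 Ma, which lies in 419.2–358.9 Ma: the Devonian.
The sixth oldest is F at 177.1 Ma; separation = |406.3 − 177.1| = 229.2 Myr.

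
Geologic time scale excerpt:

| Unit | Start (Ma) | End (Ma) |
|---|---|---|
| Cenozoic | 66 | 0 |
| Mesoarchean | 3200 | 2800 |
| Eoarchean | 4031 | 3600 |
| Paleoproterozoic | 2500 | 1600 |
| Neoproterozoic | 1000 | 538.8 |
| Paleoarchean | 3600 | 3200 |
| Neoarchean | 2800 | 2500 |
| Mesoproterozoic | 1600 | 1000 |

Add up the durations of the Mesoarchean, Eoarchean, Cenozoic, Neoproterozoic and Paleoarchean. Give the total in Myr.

1758.2 million years

Duration is start − end for each: (3200 − 2800) + (4031 − 3600) + (66 − 0) + (1000 − 538.8) + (3600 − 3200).
That is 400 + 431 + 66 + 461.2 + 400, which totals 1758.2 million years.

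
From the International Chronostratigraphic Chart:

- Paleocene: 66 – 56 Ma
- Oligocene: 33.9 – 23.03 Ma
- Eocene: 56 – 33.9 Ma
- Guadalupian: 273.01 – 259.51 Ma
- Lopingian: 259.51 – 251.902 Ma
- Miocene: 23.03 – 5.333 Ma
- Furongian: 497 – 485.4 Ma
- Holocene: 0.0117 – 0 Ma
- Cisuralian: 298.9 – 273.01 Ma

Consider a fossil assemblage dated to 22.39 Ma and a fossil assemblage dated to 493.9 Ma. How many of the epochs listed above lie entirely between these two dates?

493.9 Ma sits inside the Furongian (497–485.4) and 22.39 Ma inside the Miocene (23.03–5.333); neither of those is wholly between the two dates.
The listed epochs lying completely between them are Cisuralian, Guadalupian, Lopingian, Paleocene, Eocene, Oligocene — 6 in all.

6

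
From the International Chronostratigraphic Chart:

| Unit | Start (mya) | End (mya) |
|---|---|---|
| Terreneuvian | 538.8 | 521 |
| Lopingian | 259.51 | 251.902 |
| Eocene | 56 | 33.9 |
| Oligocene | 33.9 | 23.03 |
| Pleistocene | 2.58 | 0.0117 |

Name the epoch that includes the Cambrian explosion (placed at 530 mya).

Terreneuvian

530 Ma lies between 538.8 and 521 Ma, so it falls in the Terreneuvian.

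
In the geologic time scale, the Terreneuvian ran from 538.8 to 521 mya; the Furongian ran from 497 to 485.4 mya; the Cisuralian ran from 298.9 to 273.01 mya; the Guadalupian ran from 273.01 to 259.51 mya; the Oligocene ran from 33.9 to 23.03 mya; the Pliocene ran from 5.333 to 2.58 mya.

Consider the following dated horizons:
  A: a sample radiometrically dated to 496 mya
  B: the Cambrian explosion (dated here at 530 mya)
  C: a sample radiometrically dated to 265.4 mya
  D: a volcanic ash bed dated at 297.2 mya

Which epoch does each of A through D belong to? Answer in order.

A — Furongian; B — Terreneuvian; C — Guadalupian; D — Cisuralian

Match each age against the start–end ranges in the excerpt: A = 496 Ma → Furongian (497–485.4); B = 530 Ma → Terreneuvian (538.8–521); C = 265.4 Ma → Guadalupian (273.01–259.51); D = 297.2 Ma → Cisuralian (298.9–273.01).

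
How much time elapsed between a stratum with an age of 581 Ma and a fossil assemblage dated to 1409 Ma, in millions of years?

1409 − 581 = 828 million years.

828 million years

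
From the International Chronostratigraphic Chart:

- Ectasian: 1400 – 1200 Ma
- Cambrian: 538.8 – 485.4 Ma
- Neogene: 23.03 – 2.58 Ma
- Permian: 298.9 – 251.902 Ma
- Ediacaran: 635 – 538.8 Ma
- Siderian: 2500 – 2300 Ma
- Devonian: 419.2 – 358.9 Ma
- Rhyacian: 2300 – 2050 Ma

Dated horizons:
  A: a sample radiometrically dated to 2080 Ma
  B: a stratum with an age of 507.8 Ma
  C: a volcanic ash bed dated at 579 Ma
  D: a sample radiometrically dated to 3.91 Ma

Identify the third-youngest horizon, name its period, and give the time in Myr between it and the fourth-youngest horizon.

Smaller Ma means younger, so youngest first: D 3.91 < B 507.8 < C 579 < A 2080.
Counting 3 along gives C (579 Ma); the excerpt puts that inside the Ediacaran, 635–538.8 Ma.
Next in line is A (2080 Ma), and 2080 − 579 = 1501 Myr.

C, in the Ediacaran; 1501 million years to A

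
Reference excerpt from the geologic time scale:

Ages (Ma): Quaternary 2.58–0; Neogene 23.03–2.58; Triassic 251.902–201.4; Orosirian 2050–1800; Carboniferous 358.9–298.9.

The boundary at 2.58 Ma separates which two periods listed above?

The Neogene ends at 2.58 Ma and the Quaternary begins at 2.58 Ma, so they share that boundary.

Neogene and Quaternary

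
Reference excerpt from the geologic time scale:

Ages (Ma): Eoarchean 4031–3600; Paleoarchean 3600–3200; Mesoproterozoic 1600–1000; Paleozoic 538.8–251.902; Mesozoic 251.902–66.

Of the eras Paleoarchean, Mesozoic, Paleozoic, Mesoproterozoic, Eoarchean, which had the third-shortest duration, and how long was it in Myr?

Paleoarchean, 400 million years

Start − end for each: Paleoarchean 3600 − 3200 = 400; Mesozoic 251.902 − 66 = 185.902; Paleozoic 538.8 − 251.902 = 286.898; Mesoproterozoic 1600 − 1000 = 600; Eoarchean 4031 − 3600 = 431.
Ranking these from shortest: Mesozoic < Paleozoic < Paleoarchean < Eoarchean < Mesoproterozoic.
Position 3 in that ranking is Paleoarchean, which lasted 400 Myr.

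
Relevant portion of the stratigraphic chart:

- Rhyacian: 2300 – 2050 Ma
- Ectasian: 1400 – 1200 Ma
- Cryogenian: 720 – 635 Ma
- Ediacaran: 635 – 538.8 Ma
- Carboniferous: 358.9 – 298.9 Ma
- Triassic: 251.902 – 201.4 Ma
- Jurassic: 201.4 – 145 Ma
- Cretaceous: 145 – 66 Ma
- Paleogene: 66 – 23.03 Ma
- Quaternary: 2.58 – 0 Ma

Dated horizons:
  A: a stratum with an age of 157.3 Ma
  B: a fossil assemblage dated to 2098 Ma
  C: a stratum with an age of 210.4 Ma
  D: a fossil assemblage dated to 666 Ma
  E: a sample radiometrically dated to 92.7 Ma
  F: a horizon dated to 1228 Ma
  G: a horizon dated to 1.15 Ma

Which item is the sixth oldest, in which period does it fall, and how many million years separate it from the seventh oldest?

Sorted oldest-first by Ma: B (2098), F (1228), D (666), C (210.4), A (157.3), E (92.7), G (1.15).
The sixth oldest is E at 92.7 Ma, which lies in 145–66 Ma: the Cretaceous.
The seventh oldest is G at 1.15 Ma; separation = |92.7 − 1.15| = 91.55 Myr.

E, in the Cretaceous; 91.55 million years to G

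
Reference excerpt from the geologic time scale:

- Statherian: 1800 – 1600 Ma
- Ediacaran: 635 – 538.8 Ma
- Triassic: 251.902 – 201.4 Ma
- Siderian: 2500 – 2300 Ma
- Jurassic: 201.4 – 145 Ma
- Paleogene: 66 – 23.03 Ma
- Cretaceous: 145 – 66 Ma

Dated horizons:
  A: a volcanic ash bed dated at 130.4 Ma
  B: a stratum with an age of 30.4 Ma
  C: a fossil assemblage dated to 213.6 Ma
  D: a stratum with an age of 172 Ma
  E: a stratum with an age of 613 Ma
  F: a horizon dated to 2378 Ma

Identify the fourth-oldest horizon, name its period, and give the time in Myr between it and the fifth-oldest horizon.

D, in the Jurassic; 41.6 million years to A

Larger Ma means older, so oldest first: F 2378 > E 613 > C 213.6 > D 172 > A 130.4 > B 30.4.
Counting 4 along gives D (172 Ma); the excerpt puts that inside the Jurassic, 201.4–145 Ma.
Next in line is A (130.4 Ma), and 172 − 130.4 = 41.6 Myr.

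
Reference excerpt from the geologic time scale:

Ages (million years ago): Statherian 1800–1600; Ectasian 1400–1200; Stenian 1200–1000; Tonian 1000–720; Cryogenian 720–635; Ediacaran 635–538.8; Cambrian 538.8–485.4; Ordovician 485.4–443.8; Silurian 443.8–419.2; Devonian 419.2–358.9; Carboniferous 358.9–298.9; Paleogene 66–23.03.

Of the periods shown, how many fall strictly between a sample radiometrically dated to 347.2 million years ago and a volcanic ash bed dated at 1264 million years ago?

8

1264 Ma sits inside the Ectasian (1400–1200) and 347.2 Ma inside the Carboniferous (358.9–298.9); neither of those is wholly between the two dates.
The listed periods lying completely between them are Stenian, Tonian, Cryogenian, Ediacaran, Cambrian, Ordovician, Silurian, Devonian — 8 in all.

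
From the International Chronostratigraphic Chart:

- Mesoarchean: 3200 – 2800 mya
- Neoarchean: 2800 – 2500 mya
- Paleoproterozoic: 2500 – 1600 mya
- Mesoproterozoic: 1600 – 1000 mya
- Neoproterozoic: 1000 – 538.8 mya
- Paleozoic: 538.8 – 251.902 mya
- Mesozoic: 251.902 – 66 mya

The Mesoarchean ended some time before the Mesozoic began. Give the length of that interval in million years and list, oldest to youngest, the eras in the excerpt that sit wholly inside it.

The Mesoarchean closes at 2800 Ma and the Mesozoic opens at 251.902 Ma, so the interval is 2800 − 251.902 = 2548.098 Myr.
An era fits inside if it starts at or after 2800 Ma and ends at or before 251.902 Ma; oldest first that gives Neoarchean, Paleoproterozoic, Mesoproterozoic, Neoproterozoic, Paleozoic.

2548.098 million years; Neoarchean, Paleoproterozoic, Mesoproterozoic, Neoproterozoic, Paleozoic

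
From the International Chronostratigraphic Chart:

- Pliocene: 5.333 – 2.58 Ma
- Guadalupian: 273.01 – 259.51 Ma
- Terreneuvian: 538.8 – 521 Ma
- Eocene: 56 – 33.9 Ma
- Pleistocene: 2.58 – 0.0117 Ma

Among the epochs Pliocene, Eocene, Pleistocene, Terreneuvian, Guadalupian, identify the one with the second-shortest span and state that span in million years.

Durations: Pliocene 2.753; Eocene 22.1; Pleistocene 2.5683; Terreneuvian 17.8; Guadalupian 13.5 Myr.
Sorted shortest-first: Pleistocene (2.5683), Pliocene (2.753), Guadalupian (13.5), Terreneuvian (17.8), Eocene (22.1).
The second shortest is Pliocene at 2.753 Myr.

Pliocene, 2.753 million years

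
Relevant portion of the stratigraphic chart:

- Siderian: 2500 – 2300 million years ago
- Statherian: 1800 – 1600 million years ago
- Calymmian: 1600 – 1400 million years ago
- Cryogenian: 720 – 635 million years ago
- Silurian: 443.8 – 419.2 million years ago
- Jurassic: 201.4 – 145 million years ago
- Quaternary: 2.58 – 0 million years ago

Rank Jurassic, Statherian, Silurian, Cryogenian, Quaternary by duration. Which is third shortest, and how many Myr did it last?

Jurassic, 56.4 million years

Start − end for each: Jurassic 201.4 − 145 = 56.4; Statherian 1800 − 1600 = 200; Silurian 443.8 − 419.2 = 24.6; Cryogenian 720 − 635 = 85; Quaternary 2.58 − 0 = 2.58.
Ranking these from shortest: Quaternary < Silurian < Jurassic < Cryogenian < Statherian.
Position 3 in that ranking is Jurassic, which lasted 56.4 Myr.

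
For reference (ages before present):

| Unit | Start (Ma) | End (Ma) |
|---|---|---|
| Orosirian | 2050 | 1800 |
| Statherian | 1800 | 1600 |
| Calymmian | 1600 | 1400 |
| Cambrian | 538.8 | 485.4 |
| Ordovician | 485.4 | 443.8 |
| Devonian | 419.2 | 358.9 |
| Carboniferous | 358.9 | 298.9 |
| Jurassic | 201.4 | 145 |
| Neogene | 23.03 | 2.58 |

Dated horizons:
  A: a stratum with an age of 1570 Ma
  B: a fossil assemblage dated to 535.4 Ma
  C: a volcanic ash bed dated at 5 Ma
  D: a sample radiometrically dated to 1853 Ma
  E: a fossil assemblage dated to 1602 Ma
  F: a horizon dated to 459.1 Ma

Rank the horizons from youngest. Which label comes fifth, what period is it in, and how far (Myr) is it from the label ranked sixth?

E, in the Statherian; 251 million years to D

Smaller Ma means younger, so youngest first: C 5 < F 459.1 < B 535.4 < A 1570 < E 1602 < D 1853.
Counting 5 along gives E (1602 Ma); the excerpt puts that inside the Statherian, 1800–1600 Ma.
Next in line is D (1853 Ma), and 1853 − 1602 = 251 Myr.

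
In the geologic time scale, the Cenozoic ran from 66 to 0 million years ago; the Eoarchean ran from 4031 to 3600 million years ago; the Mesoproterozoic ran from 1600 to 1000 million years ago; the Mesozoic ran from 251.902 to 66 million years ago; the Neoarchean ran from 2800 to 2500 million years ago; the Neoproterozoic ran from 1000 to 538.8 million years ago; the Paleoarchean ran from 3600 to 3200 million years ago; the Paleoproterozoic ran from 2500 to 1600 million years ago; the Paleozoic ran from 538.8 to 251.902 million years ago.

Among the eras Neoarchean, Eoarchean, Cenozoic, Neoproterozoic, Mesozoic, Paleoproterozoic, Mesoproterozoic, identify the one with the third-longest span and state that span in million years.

Neoproterozoic, 461.2 million years

Start − end for each: Neoarchean 2800 − 2500 = 300; Eoarchean 4031 − 3600 = 431; Cenozoic 66 − 0 = 66; Neoproterozoic 1000 − 538.8 = 461.2; Mesozoic 251.902 − 66 = 185.902; Paleoproterozoic 2500 − 1600 = 900; Mesoproterozoic 1600 − 1000 = 600.
Ranking these from longest: Paleoproterozoic > Mesoproterozoic > Neoproterozoic > Eoarchean > Neoarchean > Mesozoic > Cenozoic.
Position 3 in that ranking is Neoproterozoic, which lasted 461.2 Myr.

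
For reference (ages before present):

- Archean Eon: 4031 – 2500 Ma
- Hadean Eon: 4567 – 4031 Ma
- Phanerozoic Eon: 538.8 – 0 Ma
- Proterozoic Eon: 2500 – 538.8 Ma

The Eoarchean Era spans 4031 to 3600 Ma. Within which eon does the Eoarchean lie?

The Eoarchean (4031–3600 Ma) lies entirely within 4031–2500 Ma, the Archean Eon.

Archean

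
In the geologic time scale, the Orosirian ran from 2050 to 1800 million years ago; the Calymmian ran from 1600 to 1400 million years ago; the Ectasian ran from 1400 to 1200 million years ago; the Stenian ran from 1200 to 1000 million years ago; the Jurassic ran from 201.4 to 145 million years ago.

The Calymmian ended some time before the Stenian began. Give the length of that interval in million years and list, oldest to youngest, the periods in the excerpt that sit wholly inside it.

200 million years; Ectasian

The Calymmian closes at 1400 Ma and the Stenian opens at 1200 Ma, so the interval is 1400 − 1200 = 200 Myr.
A period fits inside if it starts at or after 1400 Ma and ends at or before 1200 Ma; oldest first that gives Ectasian.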